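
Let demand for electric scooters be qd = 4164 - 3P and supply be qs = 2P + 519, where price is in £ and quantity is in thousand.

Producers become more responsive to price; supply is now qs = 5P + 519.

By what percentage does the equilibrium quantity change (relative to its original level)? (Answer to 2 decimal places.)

+41.48

Solve the original market: 4164 - 3P = 2P + 519, hence P = 729 and q = 1977.
The new curves are qd = 4164 - 3P (demand) and qs = 5P + 519 (supply).
Clearing the new market: 4164 - 3P = 5P + 519, so P = 455.625 and q = 2797.125.
%Δq = (2797.125 − 1977) / 1977 × 100 = +41.48%.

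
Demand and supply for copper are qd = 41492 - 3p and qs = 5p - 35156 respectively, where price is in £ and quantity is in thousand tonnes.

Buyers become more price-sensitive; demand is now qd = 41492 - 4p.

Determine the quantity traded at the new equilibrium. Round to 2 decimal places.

7426.22

Solve the original market: 41492 - 3p = 5p - 35156, hence p = 9581 and q = 12749.
The shock moves the curves to qd = 41492 - 4p and qs = 5p - 35156.
New equilibrium: 41492 - 4p = 5p - 35156 ⇒ 76648 = 9p ⇒ p = 76648/9 ≈ 8516.4444, q = 66836/9 ≈ 7426.2222.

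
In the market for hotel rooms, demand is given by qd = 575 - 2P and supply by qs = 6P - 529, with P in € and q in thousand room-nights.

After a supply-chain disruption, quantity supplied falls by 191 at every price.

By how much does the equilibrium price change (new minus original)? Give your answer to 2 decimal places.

Initially, 575 - 2P = 6P - 529, so 1104 = 8P and P = 138, q = 299.
The shock moves the curves to qd = 575 - 2P and qs = 6P - 720.
New equilibrium: 575 - 2P = 6P - 720 ⇒ 1295 = 8P ⇒ P = 161.875, q = 251.25.
ΔP = 161.875 − 138 = +23.88.

+23.88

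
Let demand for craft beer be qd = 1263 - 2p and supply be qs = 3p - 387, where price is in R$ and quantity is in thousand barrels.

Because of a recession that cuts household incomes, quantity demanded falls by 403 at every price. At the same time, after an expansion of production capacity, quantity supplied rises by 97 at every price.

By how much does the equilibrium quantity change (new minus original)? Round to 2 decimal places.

Solve the original market: 1263 - 2p = 3p - 387, hence p = 330 and q = 603.
With the change applied: demand qd = 860 - 2p, supply qs = 3p - 290.
New equilibrium: 860 - 2p = 3p - 290 ⇒ 1150 = 5p ⇒ p = 230, q = 400.
Δq = 400 − 603 = -203.00.

-203.00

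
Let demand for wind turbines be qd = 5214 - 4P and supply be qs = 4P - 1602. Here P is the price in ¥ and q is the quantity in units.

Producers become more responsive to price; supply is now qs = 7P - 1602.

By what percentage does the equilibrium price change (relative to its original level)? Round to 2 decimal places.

-27.27

Initially, 5214 - 4P = 4P - 1602, so 6816 = 8P and P = 852, q = 1806.
With the change applied: demand qd = 5214 - 4P, supply qs = 7P - 1602.
New equilibrium: 5214 - 4P = 7P - 1602 ⇒ 6816 = 11P ⇒ P = 6816/11 ≈ 619.6364, q = 30090/11 ≈ 2735.4545.
%ΔP = (619.6364 − 852) / 852 × 100 = -27.27%.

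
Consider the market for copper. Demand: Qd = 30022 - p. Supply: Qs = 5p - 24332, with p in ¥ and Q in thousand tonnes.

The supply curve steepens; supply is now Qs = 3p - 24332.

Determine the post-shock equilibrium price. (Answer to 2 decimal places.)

Original equilibrium: 30022 - p = 5p - 24332 gives 54354 = 6p, so p = 9059 and Q = 20963.
The shock moves the curves to Qd = 30022 - p and Qs = 3p - 24332.
New equilibrium: 30022 - p = 3p - 24332 ⇒ 54354 = 4p ⇒ p = 13588.5, Q = 16433.5.

13588.50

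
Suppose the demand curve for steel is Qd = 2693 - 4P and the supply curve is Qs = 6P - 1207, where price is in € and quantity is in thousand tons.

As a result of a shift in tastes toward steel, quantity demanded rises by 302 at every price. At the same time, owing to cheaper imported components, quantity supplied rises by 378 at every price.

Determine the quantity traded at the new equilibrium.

Initially, 2693 - 4P = 6P - 1207, so 3900 = 10P and P = 390, Q = 1133.
After the shift, demand is Qd = 2995 - 4P and supply is Qs = 6P - 829.
Equate the new curves: 2995 - 4P = 6P - 829, giving 3824 = 10P, P = 382.4, Q = 1465.4.

1465.4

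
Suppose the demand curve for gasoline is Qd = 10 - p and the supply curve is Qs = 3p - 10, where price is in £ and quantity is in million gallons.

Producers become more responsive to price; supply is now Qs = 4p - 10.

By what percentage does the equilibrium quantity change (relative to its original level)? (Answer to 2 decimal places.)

Original equilibrium: 10 - p = 3p - 10 gives 20 = 4p, so p = 5 and Q = 5.
After the shift, demand is Qd = 10 - p and supply is Qs = 4p - 10.
Setting them equal: 10 - p = 4p - 10 → 20 = 5p, so p = 4 and Q = 6.
%ΔQ = (6 − 5) / 5 × 100 = +20.00%.

+20.00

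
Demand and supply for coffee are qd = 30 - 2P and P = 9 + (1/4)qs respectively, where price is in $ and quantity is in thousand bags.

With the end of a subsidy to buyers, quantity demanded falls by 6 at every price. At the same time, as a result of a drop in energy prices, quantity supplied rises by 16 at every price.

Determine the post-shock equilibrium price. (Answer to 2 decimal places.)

7.33

Original equilibrium: 30 - 2P = 4P - 36 gives 66 = 6P, so P = 11 and q = 8.
With the change applied: demand qd = 24 - 2P, supply qs = 4P - 20.
Setting them equal: 24 - 2P = 4P - 20 → 44 = 6P, so P = 22/3 ≈ 7.3333 and q = 28/3 ≈ 9.3333.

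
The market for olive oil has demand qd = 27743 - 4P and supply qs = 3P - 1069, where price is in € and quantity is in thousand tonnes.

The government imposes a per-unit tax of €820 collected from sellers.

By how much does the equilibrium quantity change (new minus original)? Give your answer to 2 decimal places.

-1405.71

Initially, 27743 - 4P = 3P - 1069, so 28812 = 7P and P = 4116, q = 11279.
Since sellers keep the price net of the tax, the effective supply curve becomes qs = 3P - 3529.
Clearing the new market: 27743 - 4P = 3P - 3529, so P = 31272/7 ≈ 4467.4286 and q = 69113/7 ≈ 9873.2857.
Δq = 9873.2857 − 11279 = -1405.71.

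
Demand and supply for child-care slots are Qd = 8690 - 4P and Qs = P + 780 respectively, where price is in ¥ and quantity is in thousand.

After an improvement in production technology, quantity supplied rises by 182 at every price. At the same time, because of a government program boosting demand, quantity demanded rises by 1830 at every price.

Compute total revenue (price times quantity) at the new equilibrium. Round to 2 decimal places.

Before the shock: 8690 - 4P = P + 780 ⇒ 7910 = 5P ⇒ P = 1582, Q = 2362.
The new curves are Qd = 10520 - 4P (demand) and Qs = P + 962 (supply).
Clearing the new market: 10520 - 4P = P + 962, so P = 1911.6 and Q = 2873.6.
New expenditure = 1911.6 × 2873.6 = 5493173.76.

5493173.76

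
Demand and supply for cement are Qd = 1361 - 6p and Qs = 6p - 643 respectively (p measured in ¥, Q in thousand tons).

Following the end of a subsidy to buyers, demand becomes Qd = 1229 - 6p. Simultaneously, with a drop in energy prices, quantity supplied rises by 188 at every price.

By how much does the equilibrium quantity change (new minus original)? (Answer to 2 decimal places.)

Solve the original market: 1361 - 6p = 6p - 643, hence p = 167 and Q = 359.
With the change applied: demand Qd = 1229 - 6p, supply Qs = 6p - 455.
Setting them equal: 1229 - 6p = 6p - 455 → 1684 = 12p, so p = 421/3 ≈ 140.3333 and Q = 387.
ΔQ = 387 − 359 = +28.00.

+28.00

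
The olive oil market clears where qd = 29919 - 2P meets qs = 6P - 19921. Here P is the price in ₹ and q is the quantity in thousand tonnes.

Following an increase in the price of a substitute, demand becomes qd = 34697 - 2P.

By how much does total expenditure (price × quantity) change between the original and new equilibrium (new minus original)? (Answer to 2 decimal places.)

+34892838.13

Solve the original market: 29919 - 2P = 6P - 19921, hence P = 6230 and q = 17459.
After the shift, demand is qd = 34697 - 2P and supply is qs = 6P - 19921.
Equate the new curves: 34697 - 2P = 6P - 19921, giving 54618 = 8P, P = 6827.25, q = 21042.5.
Expenditure moves from 6230×17459 = 108769570 to 6827.25×21042.5 = 143662408.125; change = +34892838.13.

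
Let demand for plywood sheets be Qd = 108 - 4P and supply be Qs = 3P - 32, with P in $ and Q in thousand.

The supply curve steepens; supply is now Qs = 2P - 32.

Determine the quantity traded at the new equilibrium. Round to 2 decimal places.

Before the shock: 108 - 4P = 3P - 32 ⇒ 140 = 7P ⇒ P = 20, Q = 28.
The new curves are Qd = 108 - 4P (demand) and Qs = 2P - 32 (supply).
New equilibrium: 108 - 4P = 2P - 32 ⇒ 140 = 6P ⇒ P = 70/3 ≈ 23.3333, Q = 44/3 ≈ 14.6667.

14.67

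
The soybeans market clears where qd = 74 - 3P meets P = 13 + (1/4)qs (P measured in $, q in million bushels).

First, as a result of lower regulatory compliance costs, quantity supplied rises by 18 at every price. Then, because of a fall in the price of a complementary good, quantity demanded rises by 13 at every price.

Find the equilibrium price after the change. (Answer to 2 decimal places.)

Original equilibrium: 74 - 3P = 4P - 52 gives 126 = 7P, so P = 18 and q = 20.
After the shift, demand is qd = 87 - 3P and supply is qs = 4P - 34.
Clearing the new market: 87 - 3P = 4P - 34, so P = 121/7 ≈ 17.2857 and q = 246/7 ≈ 35.1429.

17.29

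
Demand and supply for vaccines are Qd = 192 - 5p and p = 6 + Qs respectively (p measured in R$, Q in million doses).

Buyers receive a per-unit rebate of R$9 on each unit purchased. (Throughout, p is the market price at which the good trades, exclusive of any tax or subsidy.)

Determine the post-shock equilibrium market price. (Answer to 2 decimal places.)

Before the shock: 192 - 5p = p - 6 ⇒ 198 = 6p ⇒ p = 33, Q = 27.
Since buyers' out-of-pocket price is the market price minus the rebate, the effective demand curve becomes Qd = 237 - 5p.
Clearing the new market: 237 - 5p = p - 6, so p = 40.5 and Q = 34.5.

40.50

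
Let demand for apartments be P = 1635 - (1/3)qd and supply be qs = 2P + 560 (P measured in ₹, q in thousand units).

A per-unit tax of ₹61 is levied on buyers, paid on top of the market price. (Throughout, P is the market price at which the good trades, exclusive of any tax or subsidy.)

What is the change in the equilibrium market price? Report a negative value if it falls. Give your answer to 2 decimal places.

-36.60

Solve the original market: 4905 - 3P = 2P + 560, hence P = 869 and q = 2298.
Since buyers pay the price plus the tax, the effective demand curve becomes qd = 4722 - 3P.
Clearing the new market: 4722 - 3P = 2P + 560, so P = 832.4 and q = 2224.8.
ΔP = 832.4 − 869 = -36.60.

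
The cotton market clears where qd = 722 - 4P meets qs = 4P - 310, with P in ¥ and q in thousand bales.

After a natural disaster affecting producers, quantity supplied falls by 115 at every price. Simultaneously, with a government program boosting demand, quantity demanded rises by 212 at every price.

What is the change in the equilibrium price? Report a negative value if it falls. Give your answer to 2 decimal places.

Initially, 722 - 4P = 4P - 310, so 1032 = 8P and P = 129, q = 206.
With the change applied: demand qd = 934 - 4P, supply qs = 4P - 425.
Setting them equal: 934 - 4P = 4P - 425 → 1359 = 8P, so P = 169.875 and q = 254.5.
ΔP = 169.875 − 129 = +40.88.

+40.88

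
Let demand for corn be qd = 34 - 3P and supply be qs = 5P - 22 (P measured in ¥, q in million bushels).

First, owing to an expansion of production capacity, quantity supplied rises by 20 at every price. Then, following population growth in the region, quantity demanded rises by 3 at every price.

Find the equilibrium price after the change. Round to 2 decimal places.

4.88

Original equilibrium: 34 - 3P = 5P - 22 gives 56 = 8P, so P = 7 and q = 13.
After the shift, demand is qd = 37 - 3P and supply is qs = 5P - 2.
New equilibrium: 37 - 3P = 5P - 2 ⇒ 39 = 8P ⇒ P = 4.875, q = 22.375.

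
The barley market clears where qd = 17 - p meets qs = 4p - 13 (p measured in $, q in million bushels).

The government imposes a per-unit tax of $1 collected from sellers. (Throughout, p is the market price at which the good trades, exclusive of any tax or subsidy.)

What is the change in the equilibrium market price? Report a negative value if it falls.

Original equilibrium: 17 - p = 4p - 13 gives 30 = 5p, so p = 6 and q = 11.
Since sellers keep the price net of the tax, the effective supply curve becomes qs = 4p - 17.
New equilibrium: 17 - p = 4p - 17 ⇒ 34 = 5p ⇒ p = 6.8, q = 10.2.
Δp = 6.8 − 6 = +0.8.

+0.8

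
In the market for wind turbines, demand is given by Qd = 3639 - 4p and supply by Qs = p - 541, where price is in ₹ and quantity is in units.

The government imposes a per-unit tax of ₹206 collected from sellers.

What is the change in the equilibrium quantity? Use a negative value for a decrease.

-164.8

Before the shock: 3639 - 4p = p - 541 ⇒ 4180 = 5p ⇒ p = 836, Q = 295.
Since sellers keep the price net of the tax, the effective supply curve becomes Qs = p - 747.
Clearing the new market: 3639 - 4p = p - 747, so p = 877.2 and Q = 130.2.
ΔQ = 130.2 − 295 = -164.8.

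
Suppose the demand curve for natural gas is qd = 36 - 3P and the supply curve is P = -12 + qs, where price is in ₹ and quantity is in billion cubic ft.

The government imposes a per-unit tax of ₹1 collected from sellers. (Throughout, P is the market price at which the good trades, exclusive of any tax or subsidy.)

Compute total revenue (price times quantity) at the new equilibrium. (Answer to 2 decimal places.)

107.81

Before the shock: 36 - 3P = P + 12 ⇒ 24 = 4P ⇒ P = 6, q = 18.
Since sellers keep the price net of the tax, the effective supply curve becomes qs = P + 11.
Setting them equal: 36 - 3P = P + 11 → 25 = 4P, so P = 6.25 and q = 17.25.
New expenditure = 6.25 × 17.25 = 107.81.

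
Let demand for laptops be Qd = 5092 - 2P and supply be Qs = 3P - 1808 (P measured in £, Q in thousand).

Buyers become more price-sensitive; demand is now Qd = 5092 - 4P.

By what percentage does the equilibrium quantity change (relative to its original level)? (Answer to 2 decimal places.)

-50.72

Solve the original market: 5092 - 2P = 3P - 1808, hence P = 1380 and Q = 2332.
After the shift, demand is Qd = 5092 - 4P and supply is Qs = 3P - 1808.
New equilibrium: 5092 - 4P = 3P - 1808 ⇒ 6900 = 7P ⇒ P = 6900/7 ≈ 985.7143, Q = 8044/7 ≈ 1149.1429.
%ΔQ = (1149.1429 − 2332) / 2332 × 100 = -50.72%.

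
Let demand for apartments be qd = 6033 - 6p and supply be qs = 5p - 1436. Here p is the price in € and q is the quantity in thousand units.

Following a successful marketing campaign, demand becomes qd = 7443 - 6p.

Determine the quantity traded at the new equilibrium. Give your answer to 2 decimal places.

Solve the original market: 6033 - 6p = 5p - 1436, hence p = 679 and q = 1959.
With the change applied: demand qd = 7443 - 6p, supply qs = 5p - 1436.
Equate the new curves: 7443 - 6p = 5p - 1436, giving 8879 = 11p, p = 8879/11 ≈ 807.1818, q = 28599/11 ≈ 2599.9091.

2599.91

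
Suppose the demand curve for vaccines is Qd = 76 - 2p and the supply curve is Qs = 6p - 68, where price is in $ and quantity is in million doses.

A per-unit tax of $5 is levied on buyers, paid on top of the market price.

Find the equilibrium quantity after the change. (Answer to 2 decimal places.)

Initially, 76 - 2p = 6p - 68, so 144 = 8p and p = 18, Q = 40.
Since buyers pay the price plus the tax, the effective demand curve becomes Qd = 66 - 2p.
Setting them equal: 66 - 2p = 6p - 68 → 134 = 8p, so p = 16.75 and Q = 32.5.

32.50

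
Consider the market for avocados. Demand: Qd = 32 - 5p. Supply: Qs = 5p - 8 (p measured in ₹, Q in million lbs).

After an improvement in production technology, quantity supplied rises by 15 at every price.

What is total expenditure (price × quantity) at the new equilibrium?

48.75

Solve the original market: 32 - 5p = 5p - 8, hence p = 4 and Q = 12.
After the shift, demand is Qd = 32 - 5p and supply is Qs = 5p + 7.
Clearing the new market: 32 - 5p = 5p + 7, so p = 2.5 and Q = 19.5.
New expenditure = 2.5 × 19.5 = 48.75.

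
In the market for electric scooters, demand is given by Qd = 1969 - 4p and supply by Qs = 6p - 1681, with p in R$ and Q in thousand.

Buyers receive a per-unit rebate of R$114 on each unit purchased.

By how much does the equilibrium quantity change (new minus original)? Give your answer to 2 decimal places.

Before the shock: 1969 - 4p = 6p - 1681 ⇒ 3650 = 10p ⇒ p = 365, Q = 509.
Since buyers' out-of-pocket price is the market price minus the rebate, the effective demand curve becomes Qd = 2425 - 4p.
Clearing the new market: 2425 - 4p = 6p - 1681, so p = 410.6 and Q = 782.6.
ΔQ = 782.6 − 509 = +273.60.

+273.60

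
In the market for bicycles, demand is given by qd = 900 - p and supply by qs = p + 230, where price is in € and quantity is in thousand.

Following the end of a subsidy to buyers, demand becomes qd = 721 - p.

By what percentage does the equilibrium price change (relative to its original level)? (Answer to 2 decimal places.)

-26.72

Original equilibrium: 900 - p = p + 230 gives 670 = 2p, so p = 335 and q = 565.
The shock moves the curves to qd = 721 - p and qs = p + 230.
New equilibrium: 721 - p = p + 230 ⇒ 491 = 2p ⇒ p = 245.5, q = 475.5.
%Δp = (245.5 − 335) / 335 × 100 = -26.72%.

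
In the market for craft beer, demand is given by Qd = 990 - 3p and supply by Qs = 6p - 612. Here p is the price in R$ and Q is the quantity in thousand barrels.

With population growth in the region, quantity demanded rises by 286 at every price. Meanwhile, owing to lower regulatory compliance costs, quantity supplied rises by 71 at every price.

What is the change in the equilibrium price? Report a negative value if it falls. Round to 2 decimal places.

+23.89

Before the shock: 990 - 3p = 6p - 612 ⇒ 1602 = 9p ⇒ p = 178, Q = 456.
With the change applied: demand Qd = 1276 - 3p, supply Qs = 6p - 541.
Setting them equal: 1276 - 3p = 6p - 541 → 1817 = 9p, so p = 1817/9 ≈ 201.8889 and Q = 2011/3 ≈ 670.3333.
Δp = 201.8889 − 178 = +23.89.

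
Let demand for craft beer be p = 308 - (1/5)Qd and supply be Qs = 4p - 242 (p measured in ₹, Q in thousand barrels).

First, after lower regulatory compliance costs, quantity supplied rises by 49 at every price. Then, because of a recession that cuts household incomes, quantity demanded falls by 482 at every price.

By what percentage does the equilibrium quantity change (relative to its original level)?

Original equilibrium: 1540 - 5p = 4p - 242 gives 1782 = 9p, so p = 198 and Q = 550.
The new curves are Qd = 1058 - 5p (demand) and Qs = 4p - 193 (supply).
New equilibrium: 1058 - 5p = 4p - 193 ⇒ 1251 = 9p ⇒ p = 139, Q = 363.
%ΔQ = (363 − 550) / 550 × 100 = -34%.

-34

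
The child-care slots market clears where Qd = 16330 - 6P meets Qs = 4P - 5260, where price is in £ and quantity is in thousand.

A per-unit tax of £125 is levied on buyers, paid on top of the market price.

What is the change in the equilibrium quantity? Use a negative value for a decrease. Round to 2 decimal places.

-300.00

Initially, 16330 - 6P = 4P - 5260, so 21590 = 10P and P = 2159, Q = 3376.
Since buyers pay the price plus the tax, the effective demand curve becomes Qd = 15580 - 6P.
Equate the new curves: 15580 - 6P = 4P - 5260, giving 20840 = 10P, P = 2084, Q = 3076.
ΔQ = 3076 − 3376 = -300.00.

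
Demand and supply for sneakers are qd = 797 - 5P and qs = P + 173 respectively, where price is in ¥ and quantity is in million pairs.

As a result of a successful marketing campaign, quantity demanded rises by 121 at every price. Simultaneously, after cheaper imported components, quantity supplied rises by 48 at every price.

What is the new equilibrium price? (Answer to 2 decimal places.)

116.17

Solve the original market: 797 - 5P = P + 173, hence P = 104 and q = 277.
The shock moves the curves to qd = 918 - 5P and qs = P + 221.
Equate the new curves: 918 - 5P = P + 221, giving 697 = 6P, P = 697/6 ≈ 116.1667, q = 2023/6 ≈ 337.1667.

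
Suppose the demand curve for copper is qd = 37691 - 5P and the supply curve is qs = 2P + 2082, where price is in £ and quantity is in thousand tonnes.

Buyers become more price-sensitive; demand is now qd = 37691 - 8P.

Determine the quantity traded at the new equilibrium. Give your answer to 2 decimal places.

9203.80

Solve the original market: 37691 - 5P = 2P + 2082, hence P = 5087 and q = 12256.
The new curves are qd = 37691 - 8P (demand) and qs = 2P + 2082 (supply).
Equate the new curves: 37691 - 8P = 2P + 2082, giving 35609 = 10P, P = 3560.9, q = 9203.8.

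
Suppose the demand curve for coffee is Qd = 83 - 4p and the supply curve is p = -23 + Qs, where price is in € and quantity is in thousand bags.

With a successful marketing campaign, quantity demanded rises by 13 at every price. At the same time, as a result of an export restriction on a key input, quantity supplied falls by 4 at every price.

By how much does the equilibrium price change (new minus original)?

Original equilibrium: 83 - 4p = p + 23 gives 60 = 5p, so p = 12 and Q = 35.
After the shift, demand is Qd = 96 - 4p and supply is Qs = p + 19.
Clearing the new market: 96 - 4p = p + 19, so p = 15.4 and Q = 34.4.
Δp = 15.4 − 12 = +3.4.

+3.4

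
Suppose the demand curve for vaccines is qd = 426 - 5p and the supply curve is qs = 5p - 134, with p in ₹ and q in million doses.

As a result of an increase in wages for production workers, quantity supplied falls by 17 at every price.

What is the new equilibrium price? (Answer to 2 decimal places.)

Initially, 426 - 5p = 5p - 134, so 560 = 10p and p = 56, q = 146.
With the change applied: demand qd = 426 - 5p, supply qs = 5p - 151.
Clearing the new market: 426 - 5p = 5p - 151, so p = 57.7 and q = 137.5.

57.70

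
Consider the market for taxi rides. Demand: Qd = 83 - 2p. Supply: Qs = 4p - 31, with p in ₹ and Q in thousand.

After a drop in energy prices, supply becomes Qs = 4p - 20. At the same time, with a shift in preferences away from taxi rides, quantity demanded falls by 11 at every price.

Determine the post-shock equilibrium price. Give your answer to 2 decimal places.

Original equilibrium: 83 - 2p = 4p - 31 gives 114 = 6p, so p = 19 and Q = 45.
With the change applied: demand Qd = 72 - 2p, supply Qs = 4p - 20.
New equilibrium: 72 - 2p = 4p - 20 ⇒ 92 = 6p ⇒ p = 46/3 ≈ 15.3333, Q = 124/3 ≈ 41.3333.

15.33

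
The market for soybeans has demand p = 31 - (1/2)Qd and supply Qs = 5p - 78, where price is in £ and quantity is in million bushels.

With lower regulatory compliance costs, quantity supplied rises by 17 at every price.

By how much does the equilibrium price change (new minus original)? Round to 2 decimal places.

-2.43

Original equilibrium: 62 - 2p = 5p - 78 gives 140 = 7p, so p = 20 and Q = 22.
After the shift, demand is Qd = 62 - 2p and supply is Qs = 5p - 61.
Equate the new curves: 62 - 2p = 5p - 61, giving 123 = 7p, p = 123/7 ≈ 17.5714, Q = 188/7 ≈ 26.8571.
Δp = 17.5714 − 20 = -2.43.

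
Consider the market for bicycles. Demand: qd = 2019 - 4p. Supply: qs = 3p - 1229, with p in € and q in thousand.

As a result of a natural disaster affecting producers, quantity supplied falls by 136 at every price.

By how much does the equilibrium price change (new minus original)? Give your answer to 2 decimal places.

Before the shock: 2019 - 4p = 3p - 1229 ⇒ 3248 = 7p ⇒ p = 464, q = 163.
The new curves are qd = 2019 - 4p (demand) and qs = 3p - 1365 (supply).
Clearing the new market: 2019 - 4p = 3p - 1365, so p = 3384/7 ≈ 483.4286 and q = 597/7 ≈ 85.2857.
Δp = 483.4286 − 464 = +19.43.

+19.43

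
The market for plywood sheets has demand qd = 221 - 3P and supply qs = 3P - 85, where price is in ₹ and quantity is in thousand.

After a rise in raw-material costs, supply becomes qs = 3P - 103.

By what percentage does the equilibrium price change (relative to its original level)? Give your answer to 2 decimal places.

+5.88

Solve the original market: 221 - 3P = 3P - 85, hence P = 51 and q = 68.
The shock moves the curves to qd = 221 - 3P and qs = 3P - 103.
Equate the new curves: 221 - 3P = 3P - 103, giving 324 = 6P, P = 54, q = 59.
%ΔP = (54 − 51) / 51 × 100 = +5.88%.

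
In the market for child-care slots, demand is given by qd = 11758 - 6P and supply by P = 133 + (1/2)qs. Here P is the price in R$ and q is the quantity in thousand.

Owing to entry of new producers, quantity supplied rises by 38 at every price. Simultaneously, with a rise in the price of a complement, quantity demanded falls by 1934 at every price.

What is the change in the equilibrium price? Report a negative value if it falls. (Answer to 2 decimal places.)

Initially, 11758 - 6P = 2P - 266, so 12024 = 8P and P = 1503, q = 2740.
With the change applied: demand qd = 9824 - 6P, supply qs = 2P - 228.
Equate the new curves: 9824 - 6P = 2P - 228, giving 10052 = 8P, P = 1256.5, q = 2285.
ΔP = 1256.5 − 1503 = -246.50.

-246.50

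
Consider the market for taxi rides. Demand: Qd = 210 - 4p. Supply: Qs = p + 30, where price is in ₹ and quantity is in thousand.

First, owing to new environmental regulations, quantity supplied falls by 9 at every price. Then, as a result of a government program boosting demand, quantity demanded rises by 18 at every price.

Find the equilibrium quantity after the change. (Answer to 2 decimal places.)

Before the shock: 210 - 4p = p + 30 ⇒ 180 = 5p ⇒ p = 36, Q = 66.
With the change applied: demand Qd = 228 - 4p, supply Qs = p + 21.
Clearing the new market: 228 - 4p = p + 21, so p = 41.4 and Q = 62.4.

62.40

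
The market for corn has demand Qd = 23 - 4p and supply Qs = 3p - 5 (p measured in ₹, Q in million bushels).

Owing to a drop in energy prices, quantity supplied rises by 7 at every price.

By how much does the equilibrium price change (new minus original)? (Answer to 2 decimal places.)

Initially, 23 - 4p = 3p - 5, so 28 = 7p and p = 4, Q = 7.
The shock moves the curves to Qd = 23 - 4p and Qs = 3p + 2.
New equilibrium: 23 - 4p = 3p + 2 ⇒ 21 = 7p ⇒ p = 3, Q = 11.
Δp = 3 − 4 = -1.00.

-1.00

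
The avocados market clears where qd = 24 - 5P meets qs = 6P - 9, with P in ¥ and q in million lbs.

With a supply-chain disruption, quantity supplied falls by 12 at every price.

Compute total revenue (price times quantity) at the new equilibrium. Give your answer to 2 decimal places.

14.50

Before the shock: 24 - 5P = 6P - 9 ⇒ 33 = 11P ⇒ P = 3, q = 9.
With the change applied: demand qd = 24 - 5P, supply qs = 6P - 21.
Clearing the new market: 24 - 5P = 6P - 21, so P = 45/11 ≈ 4.0909 and q = 39/11 ≈ 3.5455.
New expenditure = 4.0909 × 3.5455 = 14.50.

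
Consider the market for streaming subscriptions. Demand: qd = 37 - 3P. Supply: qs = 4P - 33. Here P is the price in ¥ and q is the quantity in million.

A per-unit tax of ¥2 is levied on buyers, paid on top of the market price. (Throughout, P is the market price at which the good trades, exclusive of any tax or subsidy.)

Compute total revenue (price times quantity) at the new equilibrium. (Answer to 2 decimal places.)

32.65

Initially, 37 - 3P = 4P - 33, so 70 = 7P and P = 10, q = 7.
Since buyers pay the price plus the tax, the effective demand curve becomes qd = 31 - 3P.
Clearing the new market: 31 - 3P = 4P - 33, so P = 64/7 ≈ 9.1429 and q = 25/7 ≈ 3.5714.
New expenditure = 9.1429 × 3.5714 = 32.65.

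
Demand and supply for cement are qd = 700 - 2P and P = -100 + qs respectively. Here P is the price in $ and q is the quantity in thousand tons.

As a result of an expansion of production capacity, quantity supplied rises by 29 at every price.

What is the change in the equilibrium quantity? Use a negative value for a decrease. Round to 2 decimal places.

+19.33

Solve the original market: 700 - 2P = P + 100, hence P = 200 and q = 300.
The new curves are qd = 700 - 2P (demand) and qs = P + 129 (supply).
Equate the new curves: 700 - 2P = P + 129, giving 571 = 3P, P = 571/3 ≈ 190.3333, q = 958/3 ≈ 319.3333.
Δq = 319.3333 − 300 = +19.33.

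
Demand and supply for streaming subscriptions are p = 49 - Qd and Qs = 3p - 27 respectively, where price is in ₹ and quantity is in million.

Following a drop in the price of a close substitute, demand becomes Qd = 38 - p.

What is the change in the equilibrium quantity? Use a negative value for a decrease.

-8.25

Solve the original market: 49 - p = 3p - 27, hence p = 19 and Q = 30.
After the shift, demand is Qd = 38 - p and supply is Qs = 3p - 27.
Setting them equal: 38 - p = 3p - 27 → 65 = 4p, so p = 16.25 and Q = 21.75.
ΔQ = 21.75 − 30 = -8.25.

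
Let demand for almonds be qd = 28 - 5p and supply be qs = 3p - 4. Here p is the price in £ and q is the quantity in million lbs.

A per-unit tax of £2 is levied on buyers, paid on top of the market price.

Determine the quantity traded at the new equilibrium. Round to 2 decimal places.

Original equilibrium: 28 - 5p = 3p - 4 gives 32 = 8p, so p = 4 and q = 8.
Since buyers pay the price plus the tax, the effective demand curve becomes qd = 18 - 5p.
Setting them equal: 18 - 5p = 3p - 4 → 22 = 8p, so p = 2.75 and q = 4.25.

4.25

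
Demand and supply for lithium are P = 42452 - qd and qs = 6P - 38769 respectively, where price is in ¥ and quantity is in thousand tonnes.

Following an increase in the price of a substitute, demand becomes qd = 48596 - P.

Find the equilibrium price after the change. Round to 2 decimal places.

Solve the original market: 42452 - P = 6P - 38769, hence P = 11603 and q = 30849.
The shock moves the curves to qd = 48596 - P and qs = 6P - 38769.
Equate the new curves: 48596 - P = 6P - 38769, giving 87365 = 7P, P = 87365/7 ≈ 12480.7143, q = 252807/7 ≈ 36115.2857.

12480.71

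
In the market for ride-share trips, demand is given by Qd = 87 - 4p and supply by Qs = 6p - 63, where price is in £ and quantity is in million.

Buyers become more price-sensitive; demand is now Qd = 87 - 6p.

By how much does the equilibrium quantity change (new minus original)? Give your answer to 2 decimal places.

-15.00

Original equilibrium: 87 - 4p = 6p - 63 gives 150 = 10p, so p = 15 and Q = 27.
The shock moves the curves to Qd = 87 - 6p and Qs = 6p - 63.
New equilibrium: 87 - 6p = 6p - 63 ⇒ 150 = 12p ⇒ p = 12.5, Q = 12.
ΔQ = 12 − 27 = -15.00.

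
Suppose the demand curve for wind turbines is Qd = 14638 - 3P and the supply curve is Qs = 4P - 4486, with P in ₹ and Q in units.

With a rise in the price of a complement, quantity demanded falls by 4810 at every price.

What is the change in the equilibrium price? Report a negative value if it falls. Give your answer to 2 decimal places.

-687.14

Solve the original market: 14638 - 3P = 4P - 4486, hence P = 2732 and Q = 6442.
After the shift, demand is Qd = 9828 - 3P and supply is Qs = 4P - 4486.
Setting them equal: 9828 - 3P = 4P - 4486 → 14314 = 7P, so P = 14314/7 ≈ 2044.8571 and Q = 25854/7 ≈ 3693.4286.
ΔP = 2044.8571 − 2732 = -687.14.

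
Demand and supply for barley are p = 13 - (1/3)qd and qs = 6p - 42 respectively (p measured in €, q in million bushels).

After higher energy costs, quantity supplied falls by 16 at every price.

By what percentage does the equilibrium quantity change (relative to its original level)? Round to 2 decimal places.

Solve the original market: 39 - 3p = 6p - 42, hence p = 9 and q = 12.
The shock moves the curves to qd = 39 - 3p and qs = 6p - 58.
Clearing the new market: 39 - 3p = 6p - 58, so p = 97/9 ≈ 10.7778 and q = 20/3 ≈ 6.6667.
%Δq = (6.6667 − 12) / 12 × 100 = -44.44%.

-44.44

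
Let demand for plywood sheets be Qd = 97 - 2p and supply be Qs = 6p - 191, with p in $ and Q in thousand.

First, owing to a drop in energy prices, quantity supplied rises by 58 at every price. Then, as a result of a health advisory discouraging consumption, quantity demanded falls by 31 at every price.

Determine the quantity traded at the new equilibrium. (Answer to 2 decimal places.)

Initially, 97 - 2p = 6p - 191, so 288 = 8p and p = 36, Q = 25.
The new curves are Qd = 66 - 2p (demand) and Qs = 6p - 133 (supply).
Clearing the new market: 66 - 2p = 6p - 133, so p = 24.875 and Q = 16.25.

16.25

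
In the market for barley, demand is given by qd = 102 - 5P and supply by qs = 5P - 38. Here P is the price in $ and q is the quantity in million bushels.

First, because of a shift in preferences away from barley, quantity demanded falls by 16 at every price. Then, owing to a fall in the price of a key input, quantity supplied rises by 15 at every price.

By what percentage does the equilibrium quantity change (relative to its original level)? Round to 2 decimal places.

-1.56

Initially, 102 - 5P = 5P - 38, so 140 = 10P and P = 14, q = 32.
With the change applied: demand qd = 86 - 5P, supply qs = 5P - 23.
Setting them equal: 86 - 5P = 5P - 23 → 109 = 10P, so P = 10.9 and q = 31.5.
%Δq = (31.5 − 32) / 32 × 100 = -1.56%.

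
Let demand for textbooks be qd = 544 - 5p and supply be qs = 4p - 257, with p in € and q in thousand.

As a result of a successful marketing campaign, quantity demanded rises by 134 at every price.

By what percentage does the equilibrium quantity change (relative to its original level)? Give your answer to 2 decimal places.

+60.16

Before the shock: 544 - 5p = 4p - 257 ⇒ 801 = 9p ⇒ p = 89, q = 99.
The new curves are qd = 678 - 5p (demand) and qs = 4p - 257 (supply).
Setting them equal: 678 - 5p = 4p - 257 → 935 = 9p, so p = 935/9 ≈ 103.8889 and q = 1427/9 ≈ 158.5556.
%Δq = (158.5556 − 99) / 99 × 100 = +60.16%.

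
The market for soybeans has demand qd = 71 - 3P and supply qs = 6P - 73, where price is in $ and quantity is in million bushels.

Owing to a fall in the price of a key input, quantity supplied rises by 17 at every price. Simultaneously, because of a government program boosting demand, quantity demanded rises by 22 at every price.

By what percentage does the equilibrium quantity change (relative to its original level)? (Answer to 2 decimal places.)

Solve the original market: 71 - 3P = 6P - 73, hence P = 16 and q = 23.
The shock moves the curves to qd = 93 - 3P and qs = 6P - 56.
New equilibrium: 93 - 3P = 6P - 56 ⇒ 149 = 9P ⇒ P = 149/9 ≈ 16.5556, q = 130/3 ≈ 43.3333.
%Δq = (43.3333 − 23) / 23 × 100 = +88.41%.

+88.41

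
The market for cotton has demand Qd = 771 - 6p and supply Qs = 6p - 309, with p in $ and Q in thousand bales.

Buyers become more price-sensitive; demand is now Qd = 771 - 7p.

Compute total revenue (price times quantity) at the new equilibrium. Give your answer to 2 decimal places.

15739.88

Solve the original market: 771 - 6p = 6p - 309, hence p = 90 and Q = 231.
With the change applied: demand Qd = 771 - 7p, supply Qs = 6p - 309.
Setting them equal: 771 - 7p = 6p - 309 → 1080 = 13p, so p = 1080/13 ≈ 83.0769 and Q = 2463/13 ≈ 189.4615.
New expenditure = 83.0769 × 189.4615 = 15739.88.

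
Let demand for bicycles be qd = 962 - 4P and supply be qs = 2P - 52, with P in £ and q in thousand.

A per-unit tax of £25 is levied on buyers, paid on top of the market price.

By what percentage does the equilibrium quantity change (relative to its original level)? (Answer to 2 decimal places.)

-11.66

Solve the original market: 962 - 4P = 2P - 52, hence P = 169 and q = 286.
Since buyers pay the price plus the tax, the effective demand curve becomes qd = 862 - 4P.
New equilibrium: 862 - 4P = 2P - 52 ⇒ 914 = 6P ⇒ P = 457/3 ≈ 152.3333, q = 758/3 ≈ 252.6667.
%Δq = (252.6667 − 286) / 286 × 100 = -11.66%.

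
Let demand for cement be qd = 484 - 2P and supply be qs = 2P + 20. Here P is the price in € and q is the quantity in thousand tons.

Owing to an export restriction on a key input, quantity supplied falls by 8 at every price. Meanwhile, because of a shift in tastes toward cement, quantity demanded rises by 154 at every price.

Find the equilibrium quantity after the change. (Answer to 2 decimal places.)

325.00

Original equilibrium: 484 - 2P = 2P + 20 gives 464 = 4P, so P = 116 and q = 252.
The shock moves the curves to qd = 638 - 2P and qs = 2P + 12.
New equilibrium: 638 - 2P = 2P + 12 ⇒ 626 = 4P ⇒ P = 156.5, q = 325.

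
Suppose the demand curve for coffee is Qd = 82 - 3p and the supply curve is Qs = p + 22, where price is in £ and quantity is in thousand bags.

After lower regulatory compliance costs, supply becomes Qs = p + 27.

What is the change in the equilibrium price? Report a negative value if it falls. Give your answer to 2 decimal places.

Original equilibrium: 82 - 3p = p + 22 gives 60 = 4p, so p = 15 and Q = 37.
After the shift, demand is Qd = 82 - 3p and supply is Qs = p + 27.
Setting them equal: 82 - 3p = p + 27 → 55 = 4p, so p = 13.75 and Q = 40.75.
Δp = 13.75 − 15 = -1.25.

-1.25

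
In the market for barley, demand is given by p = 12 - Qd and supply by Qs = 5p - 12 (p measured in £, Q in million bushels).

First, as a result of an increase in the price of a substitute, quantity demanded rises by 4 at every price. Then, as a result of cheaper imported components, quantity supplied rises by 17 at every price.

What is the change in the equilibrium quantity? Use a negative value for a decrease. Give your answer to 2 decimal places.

Solve the original market: 12 - p = 5p - 12, hence p = 4 and Q = 8.
With the change applied: demand Qd = 16 - p, supply Qs = 5p + 5.
Setting them equal: 16 - p = 5p + 5 → 11 = 6p, so p = 11/6 ≈ 1.8333 and Q = 85/6 ≈ 14.1667.
ΔQ = 14.1667 − 8 = +6.17.

+6.17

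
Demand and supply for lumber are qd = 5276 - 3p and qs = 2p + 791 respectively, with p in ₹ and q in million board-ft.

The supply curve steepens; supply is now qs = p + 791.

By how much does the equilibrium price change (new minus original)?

+224.25

Original equilibrium: 5276 - 3p = 2p + 791 gives 4485 = 5p, so p = 897 and q = 2585.
With the change applied: demand qd = 5276 - 3p, supply qs = p + 791.
New equilibrium: 5276 - 3p = p + 791 ⇒ 4485 = 4p ⇒ p = 1121.25, q = 1912.25.
Δp = 1121.25 − 897 = +224.25.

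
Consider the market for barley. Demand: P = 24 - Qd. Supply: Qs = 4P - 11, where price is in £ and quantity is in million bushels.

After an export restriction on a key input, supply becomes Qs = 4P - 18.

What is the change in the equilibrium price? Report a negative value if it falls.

Solve the original market: 24 - P = 4P - 11, hence P = 7 and Q = 17.
After the shift, demand is Qd = 24 - P and supply is Qs = 4P - 18.
Clearing the new market: 24 - P = 4P - 18, so P = 8.4 and Q = 15.6.
ΔP = 8.4 − 7 = +1.4.

+1.4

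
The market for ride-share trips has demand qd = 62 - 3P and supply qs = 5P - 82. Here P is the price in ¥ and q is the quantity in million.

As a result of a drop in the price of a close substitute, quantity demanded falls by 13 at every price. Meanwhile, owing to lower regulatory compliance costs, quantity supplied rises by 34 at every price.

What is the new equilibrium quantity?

12.625

Solve the original market: 62 - 3P = 5P - 82, hence P = 18 and q = 8.
With the change applied: demand qd = 49 - 3P, supply qs = 5P - 48.
Setting them equal: 49 - 3P = 5P - 48 → 97 = 8P, so P = 12.125 and q = 12.625.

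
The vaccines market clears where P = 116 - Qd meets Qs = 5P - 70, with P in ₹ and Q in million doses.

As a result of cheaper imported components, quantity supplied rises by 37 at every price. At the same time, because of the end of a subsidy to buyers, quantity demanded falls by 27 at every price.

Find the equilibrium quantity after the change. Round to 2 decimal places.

68.67

Initially, 116 - P = 5P - 70, so 186 = 6P and P = 31, Q = 85.
The shock moves the curves to Qd = 89 - P and Qs = 5P - 33.
Clearing the new market: 89 - P = 5P - 33, so P = 61/3 ≈ 20.3333 and Q = 206/3 ≈ 68.6667.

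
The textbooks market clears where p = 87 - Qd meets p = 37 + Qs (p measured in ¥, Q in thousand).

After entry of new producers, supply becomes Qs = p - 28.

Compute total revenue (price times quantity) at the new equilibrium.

Before the shock: 87 - p = p - 37 ⇒ 124 = 2p ⇒ p = 62, Q = 25.
The shock moves the curves to Qd = 87 - p and Qs = p - 28.
Equate the new curves: 87 - p = p - 28, giving 115 = 2p, p = 57.5, Q = 29.5.
New expenditure = 57.5 × 29.5 = 1696.25.

1696.25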